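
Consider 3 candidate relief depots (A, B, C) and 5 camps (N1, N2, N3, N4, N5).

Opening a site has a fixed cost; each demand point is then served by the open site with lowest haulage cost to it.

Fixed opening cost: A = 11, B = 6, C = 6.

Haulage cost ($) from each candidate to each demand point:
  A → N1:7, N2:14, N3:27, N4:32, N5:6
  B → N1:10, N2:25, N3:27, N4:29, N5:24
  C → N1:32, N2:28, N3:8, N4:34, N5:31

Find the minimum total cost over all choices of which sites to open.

Open {A, C}: assign each demand point to its cheapest open site.
  N1→A 7, N2→A 14, N3→C 8, N4→A 32, N5→A 6
  haulage cost 67, fixed 17 → total 84.
Compare {A, B, C}: haulage cost 64 + fixed 23 = 87.
Compare {A}: haulage cost 86 + fixed 11 = 97.
Compare {A, B}: haulage cost 83 + fixed 17 = 100.
All other subsets cost ≥ 87. Minimum total cost: 84.

84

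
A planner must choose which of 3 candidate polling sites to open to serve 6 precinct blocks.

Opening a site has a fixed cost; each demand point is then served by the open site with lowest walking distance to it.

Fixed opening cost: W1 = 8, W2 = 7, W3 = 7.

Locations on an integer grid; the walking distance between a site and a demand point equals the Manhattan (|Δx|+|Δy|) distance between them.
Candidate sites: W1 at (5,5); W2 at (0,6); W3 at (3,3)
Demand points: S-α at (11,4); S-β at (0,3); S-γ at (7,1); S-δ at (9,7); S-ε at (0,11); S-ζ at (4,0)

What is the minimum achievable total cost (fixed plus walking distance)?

48

Open {W1, W2}: assign each demand point to its cheapest open site.
  S-α→W1 7, S-β→W2 3, S-γ→W1 6, S-δ→W1 6, S-ε→W2 5, S-ζ→W1 6
  walking distance 33, fixed 15 → total 48.
Compare {W3}: walking distance 43 + fixed 7 = 50.
Compare {W1}: walking distance 43 + fixed 8 = 51.
Compare {W2, W3}: walking distance 37 + fixed 14 = 51.
All other subsets cost ≥ 50. Minimum total cost: 48.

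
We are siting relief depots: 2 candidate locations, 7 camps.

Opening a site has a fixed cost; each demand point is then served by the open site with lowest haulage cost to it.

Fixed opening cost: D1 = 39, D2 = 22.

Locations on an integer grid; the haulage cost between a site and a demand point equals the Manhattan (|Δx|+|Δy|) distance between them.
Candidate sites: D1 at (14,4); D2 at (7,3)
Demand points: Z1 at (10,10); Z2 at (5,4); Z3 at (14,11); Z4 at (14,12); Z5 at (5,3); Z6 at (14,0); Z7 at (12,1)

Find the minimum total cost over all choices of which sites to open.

85

Open {D2}: assign each demand point to its cheapest open site.
  Z1→D2 10, Z2→D2 3, Z3→D2 15, Z4→D2 16, Z5→D2 2, Z6→D2 10, Z7→D2 7
  haulage cost 63, fixed 22 → total 85.
Compare {D1}: haulage cost 53 + fixed 39 = 92.
Compare {D1, D2}: haulage cost 39 + fixed 61 = 100.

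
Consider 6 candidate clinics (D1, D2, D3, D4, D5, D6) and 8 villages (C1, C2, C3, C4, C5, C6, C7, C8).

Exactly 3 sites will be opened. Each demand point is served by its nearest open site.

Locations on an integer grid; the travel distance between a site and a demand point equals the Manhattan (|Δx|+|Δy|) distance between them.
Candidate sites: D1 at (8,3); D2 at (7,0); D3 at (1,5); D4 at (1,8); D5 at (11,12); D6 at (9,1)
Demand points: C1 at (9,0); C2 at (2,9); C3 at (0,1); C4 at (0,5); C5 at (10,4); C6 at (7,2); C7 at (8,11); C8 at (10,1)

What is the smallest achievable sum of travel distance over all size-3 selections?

Open {D3, D5, D6}.
  C1→D6 1, C2→D3 5, C3→D3 5, C4→D3 1, C5→D6 4, C6→D6 3, C7→D5 4, C8→D6 1  ⇒ total 24.
Compare {D1, D3, D6}: total 26.
Compare {D3, D4, D6}: total 27.
No size-3 selection does better; minimum is 24.

24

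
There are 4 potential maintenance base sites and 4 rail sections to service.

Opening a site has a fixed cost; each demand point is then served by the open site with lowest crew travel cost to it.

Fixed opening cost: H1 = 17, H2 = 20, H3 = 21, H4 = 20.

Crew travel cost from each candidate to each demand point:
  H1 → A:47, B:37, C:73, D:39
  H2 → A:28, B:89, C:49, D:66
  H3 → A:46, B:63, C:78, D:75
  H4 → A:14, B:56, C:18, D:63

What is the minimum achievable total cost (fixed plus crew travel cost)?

145

Open {H1, H4}: assign each demand point to its cheapest open site.
  A→H4 14, B→H1 37, C→H4 18, D→H1 39
  crew travel cost 108, fixed 37 → total 145.
Compare {H1, H2, H4}: crew travel cost 108 + fixed 57 = 165.
Compare {H1, H3, H4}: crew travel cost 108 + fixed 58 = 166.
Compare {H4}: crew travel cost 151 + fixed 20 = 171.
All other subsets cost ≥ 165. Minimum total cost: 145.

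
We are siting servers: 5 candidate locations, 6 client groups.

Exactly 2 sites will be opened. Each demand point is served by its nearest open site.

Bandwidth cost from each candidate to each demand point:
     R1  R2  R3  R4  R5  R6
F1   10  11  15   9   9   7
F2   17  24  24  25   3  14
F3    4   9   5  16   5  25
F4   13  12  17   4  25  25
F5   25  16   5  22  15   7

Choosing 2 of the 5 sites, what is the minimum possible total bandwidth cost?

39

Open {F1, F3}.
  R1→F3 4, R2→F3 9, R3→F3 5, R4→F1 9, R5→F3 5, R6→F1 7  ⇒ total 39.
Compare {F3, F5}: total 46.
Compare {F1, F5}: total 51.
No size-2 selection does better; minimum is 39.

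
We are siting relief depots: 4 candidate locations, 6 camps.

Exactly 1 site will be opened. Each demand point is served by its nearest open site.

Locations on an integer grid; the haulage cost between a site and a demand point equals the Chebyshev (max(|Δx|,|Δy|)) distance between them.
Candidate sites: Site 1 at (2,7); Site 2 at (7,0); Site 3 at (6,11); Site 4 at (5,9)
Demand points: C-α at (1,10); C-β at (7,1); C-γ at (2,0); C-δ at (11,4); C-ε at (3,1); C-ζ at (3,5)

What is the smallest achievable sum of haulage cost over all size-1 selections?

Open {Site 2}.
  C-α→Site 2 10, C-β→Site 2 1, C-γ→Site 2 5, C-δ→Site 2 4, C-ε→Site 2 4, C-ζ→Site 2 5  ⇒ total 29.
Compare {Site 1}: total 33.
Compare {Site 4}: total 39.
No size-1 selection does better; minimum is 29.

29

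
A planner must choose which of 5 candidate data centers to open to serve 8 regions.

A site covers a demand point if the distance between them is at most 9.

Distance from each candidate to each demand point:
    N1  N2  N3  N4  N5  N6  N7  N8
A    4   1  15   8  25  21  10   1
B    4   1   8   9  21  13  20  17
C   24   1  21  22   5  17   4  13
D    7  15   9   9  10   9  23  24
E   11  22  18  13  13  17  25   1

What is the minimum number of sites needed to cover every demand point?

Coverage sets (demand points within 9 of each site):
  A: {N1, N2, N4, N8}
  B: {N1, N2, N3, N4}
  C: {N2, N5, N7}
  D: {N1, N3, N4, N6}
  E: {N8}
No 2 sites suffice: every size-2 union leaves at least one demand point uncovered.
But {A, C, D} covers everything, so the minimum is 3.

3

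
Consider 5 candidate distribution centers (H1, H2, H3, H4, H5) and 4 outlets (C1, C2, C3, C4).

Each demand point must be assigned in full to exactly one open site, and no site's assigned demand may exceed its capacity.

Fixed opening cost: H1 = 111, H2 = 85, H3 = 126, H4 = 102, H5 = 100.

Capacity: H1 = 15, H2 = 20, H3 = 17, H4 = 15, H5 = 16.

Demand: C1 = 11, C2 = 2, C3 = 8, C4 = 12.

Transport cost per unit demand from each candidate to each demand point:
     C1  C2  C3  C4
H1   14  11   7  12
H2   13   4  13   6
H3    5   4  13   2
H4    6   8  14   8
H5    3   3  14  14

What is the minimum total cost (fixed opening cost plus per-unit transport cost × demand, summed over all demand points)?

400

Open {H2, H5}; cheapest assignment that respects the capacities:
  H2 (cap 20, load 20): C3, C4 — cost 8×13 + 12×6 = 176
  H5 (cap 16, load 13): C1, C2 — cost 11×3 + 2×3 = 39
  Shipping 215, fixed 185 → total 400.
  Any other capacity-feasible assignment to {H2, H5} ships for at least 215.
Compare {H2, H4}: its best feasible assignment gives total 445.
Compare {H2, H3}: its best feasible assignment gives total 450.
Every other set of open sites that can feasibly serve all demand totals ≥ 445 even under its best assignment. Minimum: 400.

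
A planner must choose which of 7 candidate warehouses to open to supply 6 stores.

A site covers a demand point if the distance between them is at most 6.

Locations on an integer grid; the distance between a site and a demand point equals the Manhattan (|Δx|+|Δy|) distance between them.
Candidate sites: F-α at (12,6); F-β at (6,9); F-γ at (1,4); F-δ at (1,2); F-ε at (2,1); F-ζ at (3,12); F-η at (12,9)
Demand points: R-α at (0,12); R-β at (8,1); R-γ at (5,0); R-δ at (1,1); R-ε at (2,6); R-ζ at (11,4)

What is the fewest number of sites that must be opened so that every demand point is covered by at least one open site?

3

Coverage sets (demand points within 6 of each site):
  F-α: {R-ζ}
  F-β: {}
  F-γ: {R-δ, R-ε}
  F-δ: {R-γ, R-δ, R-ε}
  F-ε: {R-β, R-γ, R-δ, R-ε}
  F-ζ: {R-α}
  F-η: {R-ζ}
No 2 sites suffice: every size-2 union leaves at least one demand point uncovered.
But {F-α, F-ε, F-ζ} covers everything, so the minimum is 3.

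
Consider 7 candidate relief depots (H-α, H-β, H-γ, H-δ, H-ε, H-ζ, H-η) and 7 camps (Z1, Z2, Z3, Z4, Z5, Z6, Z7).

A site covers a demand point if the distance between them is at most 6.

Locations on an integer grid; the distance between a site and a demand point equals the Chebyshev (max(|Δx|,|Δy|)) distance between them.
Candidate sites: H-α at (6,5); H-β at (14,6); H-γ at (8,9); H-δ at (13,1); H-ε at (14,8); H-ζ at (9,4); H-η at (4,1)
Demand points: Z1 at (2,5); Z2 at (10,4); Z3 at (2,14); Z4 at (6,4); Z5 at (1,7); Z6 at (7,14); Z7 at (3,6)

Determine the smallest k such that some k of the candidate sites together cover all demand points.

Coverage sets (demand points within 6 of each site):
  H-α: {Z1, Z2, Z4, Z5, Z7}
  H-β: {Z2}
  H-γ: {Z1, Z2, Z3, Z4, Z6, Z7}
  H-δ: {Z2}
  H-ε: {Z2}
  H-ζ: {Z2, Z4, Z7}
  H-η: {Z1, Z2, Z4, Z5, Z7}
No single site covers all 7 demand points.
But {H-α, H-γ} covers everything, so the minimum is 2.

2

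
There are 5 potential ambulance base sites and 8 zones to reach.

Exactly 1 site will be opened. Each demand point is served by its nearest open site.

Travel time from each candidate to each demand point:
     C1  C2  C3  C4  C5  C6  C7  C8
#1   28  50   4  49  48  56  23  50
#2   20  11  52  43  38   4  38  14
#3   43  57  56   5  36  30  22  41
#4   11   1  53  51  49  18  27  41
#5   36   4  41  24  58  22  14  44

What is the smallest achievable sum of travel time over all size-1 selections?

220

Open {#2}.
  C1→#2 20, C2→#2 11, C3→#2 52, C4→#2 43, C5→#2 38, C6→#2 4, C7→#2 38, C8→#2 14  ⇒ total 220.
Compare {#5}: total 243.
Compare {#4}: total 251.
No size-1 selection does better; minimum is 220.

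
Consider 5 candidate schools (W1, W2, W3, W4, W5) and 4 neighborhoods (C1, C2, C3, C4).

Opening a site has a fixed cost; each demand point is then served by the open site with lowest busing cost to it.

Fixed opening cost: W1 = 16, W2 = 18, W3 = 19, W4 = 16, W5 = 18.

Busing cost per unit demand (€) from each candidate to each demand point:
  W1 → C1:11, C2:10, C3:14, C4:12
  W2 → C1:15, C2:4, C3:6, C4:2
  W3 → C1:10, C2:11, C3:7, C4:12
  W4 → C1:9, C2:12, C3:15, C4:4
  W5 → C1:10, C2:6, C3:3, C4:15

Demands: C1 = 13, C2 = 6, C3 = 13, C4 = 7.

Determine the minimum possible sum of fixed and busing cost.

243

Open {W2, W5}: assign each demand point to its cheapest open site.
  C1→W5 13×10=130, C2→W2 6×4=24, C3→W5 13×3=39, C4→W2 7×2=14
  busing cost 207, fixed 36 → total 243.
Compare {W2, W4, W5}: busing cost 194 + fixed 52 = 246.
Compare {W4, W5}: busing cost 220 + fixed 34 = 254.
Compare {W1, W2, W5}: busing cost 207 + fixed 52 = 259.
All other subsets cost ≥ 246. Minimum total cost: 243.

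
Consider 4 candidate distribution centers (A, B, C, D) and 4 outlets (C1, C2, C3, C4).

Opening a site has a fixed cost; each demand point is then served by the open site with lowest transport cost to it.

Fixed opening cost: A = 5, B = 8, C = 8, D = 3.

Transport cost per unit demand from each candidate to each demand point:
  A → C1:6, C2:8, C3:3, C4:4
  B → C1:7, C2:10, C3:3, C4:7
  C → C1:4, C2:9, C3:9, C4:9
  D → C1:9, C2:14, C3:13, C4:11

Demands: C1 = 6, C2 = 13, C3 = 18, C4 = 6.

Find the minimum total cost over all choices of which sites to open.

219

Open {A, C}: assign each demand point to its cheapest open site.
  C1→C 6×4=24, C2→A 13×8=104, C3→A 18×3=54, C4→A 6×4=24
  transport cost 206, fixed 13 → total 219.
Compare {A, C, D}: transport cost 206 + fixed 16 = 222.
Compare {A}: transport cost 218 + fixed 5 = 223.
Compare {A, D}: transport cost 218 + fixed 8 = 226.
All other subsets cost ≥ 222. Minimum total cost: 219.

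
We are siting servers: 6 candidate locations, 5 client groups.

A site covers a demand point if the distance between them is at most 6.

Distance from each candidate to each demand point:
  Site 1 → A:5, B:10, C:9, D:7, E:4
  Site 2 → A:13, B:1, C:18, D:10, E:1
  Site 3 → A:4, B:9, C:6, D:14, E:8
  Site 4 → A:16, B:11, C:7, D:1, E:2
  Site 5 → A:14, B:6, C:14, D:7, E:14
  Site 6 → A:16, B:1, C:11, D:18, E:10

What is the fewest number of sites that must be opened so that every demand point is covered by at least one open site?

Coverage sets (demand points within 6 of each site):
  Site 1: {A, E}
  Site 2: {B, E}
  Site 3: {A, C}
  Site 4: {D, E}
  Site 5: {B}
  Site 6: {B}
No 2 sites suffice: every size-2 union leaves at least one demand point uncovered.
But {Site 2, Site 3, Site 4} covers everything, so the minimum is 3.

3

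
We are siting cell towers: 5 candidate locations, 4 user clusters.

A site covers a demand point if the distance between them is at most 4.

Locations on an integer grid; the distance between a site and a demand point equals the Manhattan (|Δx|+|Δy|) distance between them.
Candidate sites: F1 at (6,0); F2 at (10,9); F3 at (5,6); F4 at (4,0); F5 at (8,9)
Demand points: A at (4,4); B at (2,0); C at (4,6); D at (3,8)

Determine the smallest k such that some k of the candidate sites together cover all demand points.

Coverage sets (demand points within 4 of each site):
  F1: {B}
  F2: {}
  F3: {A, C, D}
  F4: {A, B}
  F5: {}
No single site covers all 4 demand points.
But {F1, F3} covers everything, so the minimum is 2.

2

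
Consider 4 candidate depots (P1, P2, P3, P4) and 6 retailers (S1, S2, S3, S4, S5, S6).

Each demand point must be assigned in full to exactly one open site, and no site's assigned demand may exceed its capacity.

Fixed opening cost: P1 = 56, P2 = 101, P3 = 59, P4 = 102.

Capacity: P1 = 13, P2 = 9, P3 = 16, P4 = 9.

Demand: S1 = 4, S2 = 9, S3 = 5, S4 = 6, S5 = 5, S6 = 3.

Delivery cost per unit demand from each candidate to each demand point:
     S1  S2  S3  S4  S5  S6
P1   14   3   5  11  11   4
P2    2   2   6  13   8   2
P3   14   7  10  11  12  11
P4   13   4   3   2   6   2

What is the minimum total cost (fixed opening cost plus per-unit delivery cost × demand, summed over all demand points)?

Open {P1, P2, P3}; cheapest assignment that respects the capacities:
  P1 (cap 13, load 12): S2, S6 — cost 9×3 + 3×4 = 39
  P2 (cap 9, load 9): S1, S3 — cost 4×2 + 5×6 = 38
  P3 (cap 16, load 11): S4, S5 — cost 6×11 + 5×12 = 126
  Shipping 203, fixed 216 → total 419.
  Any other capacity-feasible assignment to {P1, P2, P3} ships for at least 203.
Compare {P1, P3, P4}: its best feasible assignment gives total 428.
Compare {P2, P3, P4}: its best feasible assignment gives total 441.
Every other set of open sites that can feasibly serve all demand totals ≥ 428 even under its best assignment. Minimum: 419.

419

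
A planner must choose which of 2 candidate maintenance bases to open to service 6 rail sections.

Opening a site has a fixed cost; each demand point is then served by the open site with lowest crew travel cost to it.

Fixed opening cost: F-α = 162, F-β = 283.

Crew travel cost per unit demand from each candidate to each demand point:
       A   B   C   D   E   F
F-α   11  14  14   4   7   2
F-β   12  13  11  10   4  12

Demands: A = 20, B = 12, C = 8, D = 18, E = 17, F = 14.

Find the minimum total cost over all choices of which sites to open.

Open {F-α}: assign each demand point to its cheapest open site.
  A→F-α 20×11=220, B→F-α 12×14=168, C→F-α 8×14=112, D→F-α 18×4=72, E→F-α 17×7=119, F→F-α 14×2=28
  crew travel cost 719, fixed 162 → total 881.
Compare {F-α, F-β}: crew travel cost 632 + fixed 445 = 1077.
Compare {F-β}: crew travel cost 900 + fixed 283 = 1183.

881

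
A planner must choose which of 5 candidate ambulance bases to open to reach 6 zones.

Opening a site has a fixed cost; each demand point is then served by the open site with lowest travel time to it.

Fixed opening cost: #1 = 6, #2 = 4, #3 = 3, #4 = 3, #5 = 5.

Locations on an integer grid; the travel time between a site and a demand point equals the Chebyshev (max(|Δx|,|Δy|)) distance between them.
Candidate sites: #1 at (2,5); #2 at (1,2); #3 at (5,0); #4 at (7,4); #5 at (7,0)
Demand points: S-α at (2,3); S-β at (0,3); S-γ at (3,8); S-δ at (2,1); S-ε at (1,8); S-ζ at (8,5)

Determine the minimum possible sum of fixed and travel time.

Open {#2, #4}: assign each demand point to its cheapest open site.
  S-α→#2 1, S-β→#2 1, S-γ→#4 4, S-δ→#2 1, S-ε→#2 6, S-ζ→#4 1
  travel time 14, fixed 7 → total 21.
Compare {#1, #2, #4}: travel time 10 + fixed 13 = 23.
Compare {#1, #4}: travel time 15 + fixed 9 = 24.
Compare {#2, #3, #4}: travel time 14 + fixed 10 = 24.
All other subsets cost ≥ 23. Minimum total cost: 21.

21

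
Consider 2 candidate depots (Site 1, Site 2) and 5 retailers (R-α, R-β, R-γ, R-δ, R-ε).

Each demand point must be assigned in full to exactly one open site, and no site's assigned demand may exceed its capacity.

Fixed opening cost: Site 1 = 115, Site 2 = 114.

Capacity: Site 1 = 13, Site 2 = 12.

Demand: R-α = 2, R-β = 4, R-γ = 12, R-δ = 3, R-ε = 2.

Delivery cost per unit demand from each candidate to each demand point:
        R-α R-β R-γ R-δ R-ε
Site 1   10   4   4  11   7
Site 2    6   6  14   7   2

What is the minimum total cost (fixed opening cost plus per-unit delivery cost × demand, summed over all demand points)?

Open {Site 1, Site 2}; cheapest assignment that respects the capacities:
  Site 1 (cap 13, load 12): R-γ — cost 12×4 = 48
  Site 2 (cap 12, load 11): R-α, R-β, R-δ, R-ε — cost 2×6 + 4×6 + 3×7 + 2×2 = 61
  Shipping 109, fixed 229 → total 338.
  Any other capacity-feasible assignment to {Site 1, Site 2} ships for at least 109.
Total demand is 23 and no other set of sites has combined capacity ≥ 23, so {Site 1, Site 2} is the only feasible choice of open sites. Minimum: 338.

338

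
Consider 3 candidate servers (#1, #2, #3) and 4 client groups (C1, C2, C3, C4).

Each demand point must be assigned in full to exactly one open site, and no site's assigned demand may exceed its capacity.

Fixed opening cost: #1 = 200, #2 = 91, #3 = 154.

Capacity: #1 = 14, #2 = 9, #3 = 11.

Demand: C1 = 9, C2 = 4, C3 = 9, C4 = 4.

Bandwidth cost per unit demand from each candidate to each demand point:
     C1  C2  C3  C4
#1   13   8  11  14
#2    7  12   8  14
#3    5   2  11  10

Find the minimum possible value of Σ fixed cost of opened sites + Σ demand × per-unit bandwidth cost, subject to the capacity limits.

Open {#1, #2, #3}; cheapest assignment that respects the capacities:
  #1 (cap 14, load 8): C2, C4 — cost 4×8 + 4×14 = 88
  #2 (cap 9, load 9): C3 — cost 9×8 = 72
  #3 (cap 11, load 9): C1 — cost 9×5 = 45
  Shipping 205, fixed 445 → total 650.
  Any other capacity-feasible assignment to {#1, #2, #3} ships for at least 205.
Total demand is 26 and no other set of sites has combined capacity ≥ 26, so {#1, #2, #3} is the only feasible choice of open sites. Minimum: 650.

650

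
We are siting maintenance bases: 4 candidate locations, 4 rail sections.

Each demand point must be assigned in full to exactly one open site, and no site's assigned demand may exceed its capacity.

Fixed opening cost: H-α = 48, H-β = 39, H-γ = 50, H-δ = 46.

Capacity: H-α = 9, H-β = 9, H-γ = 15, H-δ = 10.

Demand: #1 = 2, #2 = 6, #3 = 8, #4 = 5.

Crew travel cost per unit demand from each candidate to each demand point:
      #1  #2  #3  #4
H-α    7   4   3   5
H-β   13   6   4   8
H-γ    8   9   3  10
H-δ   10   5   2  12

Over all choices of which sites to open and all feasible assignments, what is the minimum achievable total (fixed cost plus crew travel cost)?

210

Open {H-α, H-γ}; cheapest assignment that respects the capacities:
  H-α (cap 9, load 8): #1, #2 — cost 2×7 + 6×4 = 38
  H-γ (cap 15, load 13): #3, #4 — cost 8×3 + 5×10 = 74
  Shipping 112, fixed 98 → total 210.
  Any other capacity-feasible assignment to {H-α, H-γ} ships for at least 112.
Compare {H-β, H-γ}: its best feasible assignment gives total 215.
Compare {H-γ, H-δ}: its best feasible assignment gives total 216.
Every other set of open sites that can feasibly serve all demand totals ≥ 215 even under its best assignment. Minimum: 210.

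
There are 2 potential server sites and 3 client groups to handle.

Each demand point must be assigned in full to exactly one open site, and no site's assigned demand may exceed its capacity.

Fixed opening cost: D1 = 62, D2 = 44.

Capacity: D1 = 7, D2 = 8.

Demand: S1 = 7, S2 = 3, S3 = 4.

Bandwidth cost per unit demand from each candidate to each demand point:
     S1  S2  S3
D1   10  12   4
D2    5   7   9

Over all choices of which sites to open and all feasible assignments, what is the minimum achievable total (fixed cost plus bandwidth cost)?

193

Open {D1, D2}; cheapest assignment that respects the capacities:
  D1 (cap 7, load 7): S2, S3 — cost 3×12 + 4×4 = 52
  D2 (cap 8, load 7): S1 — cost 7×5 = 35
  Shipping 87, fixed 106 → total 193.
  Any other capacity-feasible assignment to {D1, D2} ships for at least 87.
Total demand is 14 and no other set of sites has combined capacity ≥ 14, so {D1, D2} is the only feasible choice of open sites. Minimum: 193.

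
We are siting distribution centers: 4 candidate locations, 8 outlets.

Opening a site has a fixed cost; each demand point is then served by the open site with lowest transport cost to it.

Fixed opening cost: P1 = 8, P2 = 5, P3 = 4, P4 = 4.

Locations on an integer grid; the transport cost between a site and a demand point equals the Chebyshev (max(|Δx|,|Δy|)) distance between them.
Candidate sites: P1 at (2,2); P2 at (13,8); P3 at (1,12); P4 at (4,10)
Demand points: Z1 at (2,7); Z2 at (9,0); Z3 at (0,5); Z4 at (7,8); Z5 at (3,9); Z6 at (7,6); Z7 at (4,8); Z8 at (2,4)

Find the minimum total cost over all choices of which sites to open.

Open {P1, P4}: assign each demand point to its cheapest open site.
  Z1→P4 3, Z2→P1 7, Z3→P1 3, Z4→P4 3, Z5→P4 1, Z6→P4 4, Z7→P4 2, Z8→P1 2
  transport cost 25, fixed 12 → total 37.
Compare {P4}: transport cost 34 + fixed 4 = 38.
Compare {P2, P4}: transport cost 32 + fixed 9 = 41.
Compare {P1, P3, P4}: transport cost 25 + fixed 16 = 41.
All other subsets cost ≥ 38. Minimum total cost: 37.

37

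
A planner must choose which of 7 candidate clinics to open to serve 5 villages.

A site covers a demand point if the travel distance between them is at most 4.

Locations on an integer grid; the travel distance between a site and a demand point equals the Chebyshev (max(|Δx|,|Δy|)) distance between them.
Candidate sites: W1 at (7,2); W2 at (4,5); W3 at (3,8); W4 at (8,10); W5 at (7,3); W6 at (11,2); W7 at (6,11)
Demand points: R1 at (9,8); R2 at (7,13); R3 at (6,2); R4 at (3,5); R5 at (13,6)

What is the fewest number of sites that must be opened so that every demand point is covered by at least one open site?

Coverage sets (demand points within 4 of each site):
  W1: {R3, R4}
  W2: {R3, R4}
  W3: {R4}
  W4: {R1, R2}
  W5: {R3, R4}
  W6: {R5}
  W7: {R1, R2}
No 2 sites suffice: every size-2 union leaves at least one demand point uncovered.
But {W1, W4, W6} covers everything, so the minimum is 3.

3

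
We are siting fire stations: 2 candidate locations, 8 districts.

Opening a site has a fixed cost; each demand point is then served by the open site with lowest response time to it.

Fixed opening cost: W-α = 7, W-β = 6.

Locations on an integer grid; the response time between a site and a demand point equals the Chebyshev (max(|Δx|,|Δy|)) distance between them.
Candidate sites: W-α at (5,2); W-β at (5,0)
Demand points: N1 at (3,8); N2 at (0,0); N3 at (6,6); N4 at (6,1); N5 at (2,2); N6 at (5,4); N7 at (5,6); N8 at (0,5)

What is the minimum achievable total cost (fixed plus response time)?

Open {W-α}: assign each demand point to its cheapest open site.
  N1→W-α 6, N2→W-α 5, N3→W-α 4, N4→W-α 1, N5→W-α 3, N6→W-α 2, N7→W-α 4, N8→W-α 5
  response time 30, fixed 7 → total 37.
Compare {W-α, W-β}: response time 30 + fixed 13 = 43.
Compare {W-β}: response time 38 + fixed 6 = 44.

37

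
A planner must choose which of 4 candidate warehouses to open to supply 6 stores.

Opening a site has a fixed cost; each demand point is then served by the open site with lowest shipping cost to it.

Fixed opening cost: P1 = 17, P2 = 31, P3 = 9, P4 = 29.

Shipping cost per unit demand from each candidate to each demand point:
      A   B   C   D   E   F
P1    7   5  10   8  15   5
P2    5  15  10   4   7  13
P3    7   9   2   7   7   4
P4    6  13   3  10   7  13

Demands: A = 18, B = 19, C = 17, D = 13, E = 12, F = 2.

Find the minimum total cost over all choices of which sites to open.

420

Open {P1, P2, P3}: assign each demand point to its cheapest open site.
  A→P2 18×5=90, B→P1 19×5=95, C→P3 17×2=34, D→P2 13×4=52, E→P2 12×7=84, F→P3 2×4=8
  shipping cost 363, fixed 57 → total 420.
Compare {P1, P2, P3, P4}: shipping cost 363 + fixed 86 = 449.
Compare {P1, P2, P4}: shipping cost 382 + fixed 77 = 459.
Compare {P1, P3}: shipping cost 438 + fixed 26 = 464.
All other subsets cost ≥ 449. Minimum total cost: 420.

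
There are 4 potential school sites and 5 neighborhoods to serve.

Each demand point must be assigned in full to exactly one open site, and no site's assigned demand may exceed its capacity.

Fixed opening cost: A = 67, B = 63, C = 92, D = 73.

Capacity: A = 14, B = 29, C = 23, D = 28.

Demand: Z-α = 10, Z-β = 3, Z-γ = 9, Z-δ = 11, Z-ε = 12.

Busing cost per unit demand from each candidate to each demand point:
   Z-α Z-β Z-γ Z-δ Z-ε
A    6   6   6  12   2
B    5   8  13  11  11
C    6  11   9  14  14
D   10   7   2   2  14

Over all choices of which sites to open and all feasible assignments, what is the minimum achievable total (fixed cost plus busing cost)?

Open {A, B, D}; cheapest assignment that respects the capacities:
  A (cap 14, load 12): Z-ε — cost 12×2 = 24
  B (cap 29, load 10): Z-α — cost 10×5 = 50
  D (cap 28, load 23): Z-β, Z-γ, Z-δ — cost 3×7 + 9×2 + 11×2 = 61
  Shipping 135, fixed 203 → total 338.
  Any other capacity-feasible assignment to {A, B, D} ships for at least 135.
Compare {A, C, D}: its best feasible assignment gives total 377.
Compare {B, D}: its best feasible assignment gives total 379.
Every other set of open sites that can feasibly serve all demand totals ≥ 377 even under its best assignment. Minimum: 338.

338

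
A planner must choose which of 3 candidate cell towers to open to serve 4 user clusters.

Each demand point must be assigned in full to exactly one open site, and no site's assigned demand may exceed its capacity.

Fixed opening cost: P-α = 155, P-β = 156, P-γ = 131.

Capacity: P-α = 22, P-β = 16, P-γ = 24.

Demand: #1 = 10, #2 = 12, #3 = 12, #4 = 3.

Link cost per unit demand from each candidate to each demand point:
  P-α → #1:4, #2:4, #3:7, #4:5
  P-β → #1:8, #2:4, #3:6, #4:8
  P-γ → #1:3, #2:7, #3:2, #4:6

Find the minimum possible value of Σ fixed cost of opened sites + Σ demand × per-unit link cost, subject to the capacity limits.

403

Open {P-α, P-γ}; cheapest assignment that respects the capacities:
  P-α (cap 22, load 15): #2, #4 — cost 12×4 + 3×5 = 63
  P-γ (cap 24, load 22): #1, #3 — cost 10×3 + 12×2 = 54
  Shipping 117, fixed 286 → total 403.
  Any other capacity-feasible assignment to {P-α, P-γ} ships for at least 117.
Compare {P-β, P-γ}: its best feasible assignment gives total 413.
Compare {P-α, P-β}: its best feasible assignment gives total 495.
Every other set of open sites that can feasibly serve all demand totals ≥ 413 even under its best assignment. Minimum: 403.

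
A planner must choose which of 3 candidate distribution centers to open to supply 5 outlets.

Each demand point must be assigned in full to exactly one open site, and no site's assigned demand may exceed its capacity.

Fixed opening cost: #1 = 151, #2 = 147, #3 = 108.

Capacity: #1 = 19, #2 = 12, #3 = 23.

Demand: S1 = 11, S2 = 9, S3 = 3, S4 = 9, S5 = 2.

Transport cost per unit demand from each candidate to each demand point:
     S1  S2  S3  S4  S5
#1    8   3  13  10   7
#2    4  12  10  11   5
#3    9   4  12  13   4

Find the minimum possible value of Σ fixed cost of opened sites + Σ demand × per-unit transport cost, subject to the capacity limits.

Open {#2, #3}; cheapest assignment that respects the capacities:
  #2 (cap 12, load 11): S1 — cost 11×4 = 44
  #3 (cap 23, load 23): S2, S3, S4, S5 — cost 9×4 + 3×12 + 9×13 + 2×4 = 197
  Shipping 241, fixed 255 → total 496.
  Any other capacity-feasible assignment to {#2, #3} ships for at least 241.
Compare {#1, #3}: its best feasible assignment gives total 519.
Compare {#1, #2, #3}: its best feasible assignment gives total 611.
Every other set of open sites that can feasibly serve all demand totals ≥ 519 even under its best assignment. Minimum: 496.

496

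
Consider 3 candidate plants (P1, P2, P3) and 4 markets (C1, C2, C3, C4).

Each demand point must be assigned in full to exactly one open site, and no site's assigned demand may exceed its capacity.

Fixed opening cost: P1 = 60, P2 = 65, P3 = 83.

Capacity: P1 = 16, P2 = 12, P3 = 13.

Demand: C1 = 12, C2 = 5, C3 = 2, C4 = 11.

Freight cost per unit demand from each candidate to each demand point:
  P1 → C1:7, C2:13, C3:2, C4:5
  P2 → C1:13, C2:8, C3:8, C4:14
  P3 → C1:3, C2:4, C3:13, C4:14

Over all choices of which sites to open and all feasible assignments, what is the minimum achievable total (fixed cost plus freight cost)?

Open {P1, P2, P3}; cheapest assignment that respects the capacities:
  P1 (cap 16, load 13): C3, C4 — cost 2×2 + 11×5 = 59
  P2 (cap 12, load 5): C2 — cost 5×8 = 40
  P3 (cap 13, load 12): C1 — cost 12×3 = 36
  Shipping 135, fixed 208 → total 343.
  Any other capacity-feasible assignment to {P1, P2, P3} ships for at least 135.
Total demand is 30 and no other set of sites has combined capacity ≥ 30, so {P1, P2, P3} is the only feasible choice of open sites. Minimum: 343.

343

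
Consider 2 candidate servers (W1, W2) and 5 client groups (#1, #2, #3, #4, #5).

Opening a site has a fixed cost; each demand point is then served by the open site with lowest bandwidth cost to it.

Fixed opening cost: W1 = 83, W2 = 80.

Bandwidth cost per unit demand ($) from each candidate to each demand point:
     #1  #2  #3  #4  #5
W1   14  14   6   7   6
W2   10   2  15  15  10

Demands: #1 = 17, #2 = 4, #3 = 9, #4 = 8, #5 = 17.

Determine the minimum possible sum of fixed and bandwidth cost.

553

Open {W1, W2}: assign each demand point to its cheapest open site.
  #1→W2 17×10=170, #2→W2 4×2=8, #3→W1 9×6=54, #4→W1 8×7=56, #5→W1 17×6=102
  bandwidth cost 390, fixed 163 → total 553.
Compare {W1}: bandwidth cost 506 + fixed 83 = 589.
Compare {W2}: bandwidth cost 603 + fixed 80 = 683.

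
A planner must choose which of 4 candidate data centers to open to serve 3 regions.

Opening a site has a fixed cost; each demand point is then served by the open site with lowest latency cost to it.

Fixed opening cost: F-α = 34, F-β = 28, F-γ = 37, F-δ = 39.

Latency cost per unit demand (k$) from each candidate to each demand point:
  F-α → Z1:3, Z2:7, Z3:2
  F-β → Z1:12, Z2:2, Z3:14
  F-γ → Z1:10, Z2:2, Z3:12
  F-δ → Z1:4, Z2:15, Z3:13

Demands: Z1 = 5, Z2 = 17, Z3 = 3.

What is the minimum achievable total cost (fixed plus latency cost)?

117

Open {F-α, F-β}: assign each demand point to its cheapest open site.
  Z1→F-α 5×3=15, Z2→F-β 17×2=34, Z3→F-α 3×2=6
  latency cost 55, fixed 62 → total 117.
Compare {F-α, F-γ}: latency cost 55 + fixed 71 = 126.
Compare {F-α, F-β, F-γ}: latency cost 55 + fixed 99 = 154.
Compare {F-α, F-β, F-δ}: latency cost 55 + fixed 101 = 156.
All other subsets cost ≥ 126. Minimum total cost: 117.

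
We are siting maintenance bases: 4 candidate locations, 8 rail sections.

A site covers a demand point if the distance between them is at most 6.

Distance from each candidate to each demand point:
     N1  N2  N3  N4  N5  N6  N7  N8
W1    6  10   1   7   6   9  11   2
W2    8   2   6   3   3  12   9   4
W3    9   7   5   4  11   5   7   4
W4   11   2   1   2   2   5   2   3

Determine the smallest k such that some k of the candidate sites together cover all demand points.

2

Coverage sets (demand points within 6 of each site):
  W1: {N1, N3, N5, N8}
  W2: {N2, N3, N4, N5, N8}
  W3: {N3, N4, N6, N8}
  W4: {N2, N3, N4, N5, N6, N7, N8}
No single site covers all 8 demand points.
But {W1, W4} covers everything, so the minimum is 2.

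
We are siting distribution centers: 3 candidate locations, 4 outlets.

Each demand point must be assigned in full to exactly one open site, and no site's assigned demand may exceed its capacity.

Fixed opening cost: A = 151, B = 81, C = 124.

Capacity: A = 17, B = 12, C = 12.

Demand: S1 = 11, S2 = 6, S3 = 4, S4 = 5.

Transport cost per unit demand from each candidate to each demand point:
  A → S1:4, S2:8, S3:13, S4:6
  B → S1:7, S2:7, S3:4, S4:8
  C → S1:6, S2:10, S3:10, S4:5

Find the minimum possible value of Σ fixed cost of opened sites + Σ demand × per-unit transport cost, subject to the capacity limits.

Open {A, B}; cheapest assignment that respects the capacities:
  A (cap 17, load 16): S1, S4 — cost 11×4 + 5×6 = 74
  B (cap 12, load 10): S2, S3 — cost 6×7 + 4×4 = 58
  Shipping 132, fixed 232 → total 364.
  Any other capacity-feasible assignment to {A, B} ships for at least 132.
Compare {A, C}: its best feasible assignment gives total 432.
Compare {A, B, C}: its best feasible assignment gives total 483.
Every other set of open sites that can feasibly serve all demand totals ≥ 432 even under its best assignment. Minimum: 364.

364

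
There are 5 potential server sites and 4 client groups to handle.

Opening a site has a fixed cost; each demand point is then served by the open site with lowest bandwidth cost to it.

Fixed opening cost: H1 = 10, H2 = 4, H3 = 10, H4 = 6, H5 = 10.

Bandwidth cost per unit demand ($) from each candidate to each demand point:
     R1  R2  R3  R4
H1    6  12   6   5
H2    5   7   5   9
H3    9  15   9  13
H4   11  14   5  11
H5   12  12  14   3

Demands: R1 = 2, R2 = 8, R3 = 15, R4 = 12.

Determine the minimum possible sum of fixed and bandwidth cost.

Open {H2, H5}: assign each demand point to its cheapest open site.
  R1→H2 2×5=10, R2→H2 8×7=56, R3→H2 15×5=75, R4→H5 12×3=36
  bandwidth cost 177, fixed 14 → total 191.
Compare {H2, H4, H5}: bandwidth cost 177 + fixed 20 = 197.
Compare {H1, H2, H5}: bandwidth cost 177 + fixed 24 = 201.
Compare {H2, H3, H5}: bandwidth cost 177 + fixed 24 = 201.
All other subsets cost ≥ 197. Minimum total cost: 191.

191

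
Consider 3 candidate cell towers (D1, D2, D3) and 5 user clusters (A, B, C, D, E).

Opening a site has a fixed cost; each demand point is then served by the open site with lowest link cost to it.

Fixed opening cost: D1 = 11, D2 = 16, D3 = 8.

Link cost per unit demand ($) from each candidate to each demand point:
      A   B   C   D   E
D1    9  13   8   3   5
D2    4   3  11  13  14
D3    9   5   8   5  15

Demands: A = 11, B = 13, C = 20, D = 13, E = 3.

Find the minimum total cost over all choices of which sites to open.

Open {D1, D2}: assign each demand point to its cheapest open site.
  A→D2 11×4=44, B→D2 13×3=39, C→D1 20×8=160, D→D1 13×3=39, E→D1 3×5=15
  link cost 297, fixed 27 → total 324.
Compare {D1, D2, D3}: link cost 297 + fixed 35 = 332.
Compare {D2, D3}: link cost 350 + fixed 24 = 374.
Compare {D1, D3}: link cost 378 + fixed 19 = 397.
All other subsets cost ≥ 332. Minimum total cost: 324.

324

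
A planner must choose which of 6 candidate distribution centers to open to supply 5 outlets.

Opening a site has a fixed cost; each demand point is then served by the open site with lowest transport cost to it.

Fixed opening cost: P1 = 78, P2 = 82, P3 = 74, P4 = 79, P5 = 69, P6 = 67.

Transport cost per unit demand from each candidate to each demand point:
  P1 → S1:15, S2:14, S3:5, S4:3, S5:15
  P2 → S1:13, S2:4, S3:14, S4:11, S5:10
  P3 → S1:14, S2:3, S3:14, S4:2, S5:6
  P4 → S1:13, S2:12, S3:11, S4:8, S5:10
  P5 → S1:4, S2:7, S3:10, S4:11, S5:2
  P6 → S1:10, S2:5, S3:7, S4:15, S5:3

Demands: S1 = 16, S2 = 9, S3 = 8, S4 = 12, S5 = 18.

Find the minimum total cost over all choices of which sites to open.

Open {P3, P5}: assign each demand point to its cheapest open site.
  S1→P5 16×4=64, S2→P3 9×3=27, S3→P5 8×10=80, S4→P3 12×2=24, S5→P5 18×2=36
  transport cost 231, fixed 143 → total 374.
Compare {P1, P5}: transport cost 239 + fixed 147 = 386.
Compare {P1, P3, P5}: transport cost 191 + fixed 221 = 412.
Compare {P3, P5, P6}: transport cost 207 + fixed 210 = 417.
All other subsets cost ≥ 386. Minimum total cost: 374.

374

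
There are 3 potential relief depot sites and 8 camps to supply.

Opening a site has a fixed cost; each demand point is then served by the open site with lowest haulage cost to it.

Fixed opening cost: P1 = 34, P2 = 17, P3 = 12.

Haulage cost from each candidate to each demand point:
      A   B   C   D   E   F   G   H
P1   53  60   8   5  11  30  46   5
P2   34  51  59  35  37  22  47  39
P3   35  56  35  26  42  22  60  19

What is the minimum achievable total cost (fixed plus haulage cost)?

Open {P1, P2}: assign each demand point to its cheapest open site.
  A→P2 34, B→P2 51, C→P1 8, D→P1 5, E→P1 11, F→P2 22, G→P1 46, H→P1 5
  haulage cost 182, fixed 51 → total 233.
Compare {P1, P3}: haulage cost 188 + fixed 46 = 234.
Compare {P1, P2, P3}: haulage cost 182 + fixed 63 = 245.
Compare {P1}: haulage cost 218 + fixed 34 = 252.
All other subsets cost ≥ 234. Minimum total cost: 233.

233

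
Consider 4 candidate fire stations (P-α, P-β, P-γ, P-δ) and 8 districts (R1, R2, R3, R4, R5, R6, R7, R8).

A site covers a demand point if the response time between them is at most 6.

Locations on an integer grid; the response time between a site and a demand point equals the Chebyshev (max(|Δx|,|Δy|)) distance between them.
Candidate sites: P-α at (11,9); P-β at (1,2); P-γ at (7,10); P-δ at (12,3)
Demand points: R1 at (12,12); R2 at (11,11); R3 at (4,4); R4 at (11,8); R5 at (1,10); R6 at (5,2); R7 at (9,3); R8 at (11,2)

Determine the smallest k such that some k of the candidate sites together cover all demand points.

3

Coverage sets (demand points within 6 of each site):
  P-α: {R1, R2, R4, R7}
  P-β: {R3, R6}
  P-γ: {R1, R2, R3, R4, R5}
  P-δ: {R4, R7, R8}
No 2 sites suffice: every size-2 union leaves at least one demand point uncovered.
But {P-β, P-γ, P-δ} covers everything, so the minimum is 3.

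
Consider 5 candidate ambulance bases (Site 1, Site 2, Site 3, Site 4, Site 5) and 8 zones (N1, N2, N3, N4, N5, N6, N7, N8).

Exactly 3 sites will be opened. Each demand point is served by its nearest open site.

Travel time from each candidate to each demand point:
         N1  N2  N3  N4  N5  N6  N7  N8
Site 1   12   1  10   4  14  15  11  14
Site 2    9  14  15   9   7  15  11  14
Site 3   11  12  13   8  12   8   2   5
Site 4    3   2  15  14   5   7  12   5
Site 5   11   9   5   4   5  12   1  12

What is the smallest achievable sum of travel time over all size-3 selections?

Open {Site 1, Site 4, Site 5}.
  N1→Site 4 3, N2→Site 1 1, N3→Site 5 5, N4→Site 1 4, N5→Site 4 5, N6→Site 4 7, N7→Site 5 1, N8→Site 4 5  ⇒ total 31.
Compare {Site 2, Site 4, Site 5}: total 32.
Compare {Site 3, Site 4, Site 5}: total 32.
No size-3 selection does better; minimum is 31.

31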